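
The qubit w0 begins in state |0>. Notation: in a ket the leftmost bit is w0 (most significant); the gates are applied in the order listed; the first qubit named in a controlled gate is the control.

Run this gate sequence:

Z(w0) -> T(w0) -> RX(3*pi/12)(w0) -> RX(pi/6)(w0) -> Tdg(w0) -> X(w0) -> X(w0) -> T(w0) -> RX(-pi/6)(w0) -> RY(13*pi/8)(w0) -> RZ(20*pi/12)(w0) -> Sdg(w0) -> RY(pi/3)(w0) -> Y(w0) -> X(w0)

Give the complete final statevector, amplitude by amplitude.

After the circuit, the state carries amplitude -sqrt(sqrt(2)/4 + 1/2)*exp(5*I*pi/6)*sin(3*pi/16)/2 - sqrt(3)*sqrt(1/2 - sqrt(2)/4)*exp(-5*I*pi/6)*sin(3*pi/16)/2 - I*sqrt(1/2 - sqrt(2)/4)*exp(5*I*pi/6)*cos(3*pi/16)/2 - sqrt(3)*I*sqrt(sqrt(2)/4 + 1/2)*exp(-5*I*pi/6)*cos(3*pi/16)/2 on |0>, I*sqrt(sqrt(2)/4 + 1/2)*exp(-5*I*pi/6)*cos(3*pi/16)/2 - sqrt(3)*sqrt(sqrt(2)/4 + 1/2)*exp(5*I*pi/6)*sin(3*pi/16)/2 + sqrt(1/2 - sqrt(2)/4)*exp(-5*I*pi/6)*sin(3*pi/16)/2 - sqrt(3)*I*sqrt(1/2 - sqrt(2)/4)*exp(5*I*pi/6)*cos(3*pi/16)/2 on |1>. Key observation: the block from step 4 through step 9 cancels to the identity and can be dropped.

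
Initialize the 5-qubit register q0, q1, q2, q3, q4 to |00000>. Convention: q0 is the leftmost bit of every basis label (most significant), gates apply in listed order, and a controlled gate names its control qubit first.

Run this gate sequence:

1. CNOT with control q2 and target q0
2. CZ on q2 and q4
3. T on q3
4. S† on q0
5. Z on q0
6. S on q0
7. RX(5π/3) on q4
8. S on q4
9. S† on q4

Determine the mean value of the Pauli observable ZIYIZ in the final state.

The expectation value of ZIYIZ is 0.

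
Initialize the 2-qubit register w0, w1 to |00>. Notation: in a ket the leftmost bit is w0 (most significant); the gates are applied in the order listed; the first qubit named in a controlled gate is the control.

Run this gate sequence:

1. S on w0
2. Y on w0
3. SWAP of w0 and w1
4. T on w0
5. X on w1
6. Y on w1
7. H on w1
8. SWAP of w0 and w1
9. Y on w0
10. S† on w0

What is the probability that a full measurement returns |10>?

The probability of measuring |10> is 1/2.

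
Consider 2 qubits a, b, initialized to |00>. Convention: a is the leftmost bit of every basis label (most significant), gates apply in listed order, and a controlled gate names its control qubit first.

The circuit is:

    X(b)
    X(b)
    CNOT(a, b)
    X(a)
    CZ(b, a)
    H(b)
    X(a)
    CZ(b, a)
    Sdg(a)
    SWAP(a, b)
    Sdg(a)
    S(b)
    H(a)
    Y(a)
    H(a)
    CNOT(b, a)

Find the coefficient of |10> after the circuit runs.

The final state's coefficient on |10> equals -sqrt(2)*I/2.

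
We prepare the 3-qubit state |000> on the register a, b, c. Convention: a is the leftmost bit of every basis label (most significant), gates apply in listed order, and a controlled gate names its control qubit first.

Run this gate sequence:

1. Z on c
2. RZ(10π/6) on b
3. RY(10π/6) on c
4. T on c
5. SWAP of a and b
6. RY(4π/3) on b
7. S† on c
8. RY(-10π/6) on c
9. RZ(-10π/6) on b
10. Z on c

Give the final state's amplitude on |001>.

The amplitude on |001> is sqrt(3)*(1 + exp(3*I*pi/4))/8.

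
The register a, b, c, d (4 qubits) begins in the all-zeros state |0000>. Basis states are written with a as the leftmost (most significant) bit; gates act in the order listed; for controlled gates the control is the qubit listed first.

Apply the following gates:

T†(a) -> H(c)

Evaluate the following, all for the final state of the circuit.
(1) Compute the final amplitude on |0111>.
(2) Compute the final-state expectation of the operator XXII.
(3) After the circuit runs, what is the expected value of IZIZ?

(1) The amplitude on |0111> is 0.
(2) The expectation value of XXII is 0.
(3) The expectation value of IZIZ is 1.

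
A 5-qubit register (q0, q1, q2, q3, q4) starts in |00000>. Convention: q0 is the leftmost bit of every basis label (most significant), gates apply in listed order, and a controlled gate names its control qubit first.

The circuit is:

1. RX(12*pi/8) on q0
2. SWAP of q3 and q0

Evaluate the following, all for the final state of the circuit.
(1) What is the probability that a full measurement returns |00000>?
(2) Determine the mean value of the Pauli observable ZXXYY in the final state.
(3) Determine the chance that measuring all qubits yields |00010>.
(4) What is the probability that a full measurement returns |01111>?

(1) Outcome |00000> occurs with probability 1/2.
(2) In the final state, ZXXYY has expectation 0.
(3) A full measurement returns |00010> with probability 1/2.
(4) A full measurement returns |01111> with probability 0.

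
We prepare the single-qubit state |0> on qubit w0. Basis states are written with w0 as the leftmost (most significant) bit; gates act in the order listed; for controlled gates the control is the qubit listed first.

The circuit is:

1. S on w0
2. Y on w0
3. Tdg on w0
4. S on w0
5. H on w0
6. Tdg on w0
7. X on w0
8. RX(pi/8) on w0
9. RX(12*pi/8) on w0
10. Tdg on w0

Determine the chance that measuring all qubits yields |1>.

The probability of measuring |1> is 1/2 - sqrt(2*sqrt(2) + 4)/8.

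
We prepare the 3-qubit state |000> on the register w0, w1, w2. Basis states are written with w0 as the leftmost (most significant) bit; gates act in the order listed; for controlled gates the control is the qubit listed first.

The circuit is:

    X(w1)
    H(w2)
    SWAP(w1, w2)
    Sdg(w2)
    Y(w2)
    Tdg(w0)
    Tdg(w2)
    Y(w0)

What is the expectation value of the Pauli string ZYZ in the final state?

The expectation value of ZYZ is 0.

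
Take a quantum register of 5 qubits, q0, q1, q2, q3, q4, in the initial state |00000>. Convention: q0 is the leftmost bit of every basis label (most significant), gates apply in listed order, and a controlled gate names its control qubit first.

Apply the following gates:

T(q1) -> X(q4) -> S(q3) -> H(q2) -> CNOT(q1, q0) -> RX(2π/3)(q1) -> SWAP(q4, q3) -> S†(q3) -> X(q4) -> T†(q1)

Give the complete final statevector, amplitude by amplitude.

The final amplitudes are -sqrt(2)*I/4 on |00011>, -sqrt(2)*I/4 on |00111>, sqrt(6)*exp(3*I*pi/4)/4 on |01011>, sqrt(6)*exp(3*I*pi/4)/4 on |01111>, and 0 on every other basis state.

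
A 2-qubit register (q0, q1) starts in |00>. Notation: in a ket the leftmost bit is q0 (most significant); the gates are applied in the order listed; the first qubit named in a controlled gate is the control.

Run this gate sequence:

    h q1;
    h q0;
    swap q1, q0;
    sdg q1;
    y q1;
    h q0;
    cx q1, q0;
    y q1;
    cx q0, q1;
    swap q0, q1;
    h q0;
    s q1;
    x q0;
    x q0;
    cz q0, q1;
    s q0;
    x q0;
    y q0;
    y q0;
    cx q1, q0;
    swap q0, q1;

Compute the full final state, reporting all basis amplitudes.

After the circuit, the state carries amplitude -1/2 on |00>, -I/2 on |01>, I/2 on |10>, -1/2 on |11>.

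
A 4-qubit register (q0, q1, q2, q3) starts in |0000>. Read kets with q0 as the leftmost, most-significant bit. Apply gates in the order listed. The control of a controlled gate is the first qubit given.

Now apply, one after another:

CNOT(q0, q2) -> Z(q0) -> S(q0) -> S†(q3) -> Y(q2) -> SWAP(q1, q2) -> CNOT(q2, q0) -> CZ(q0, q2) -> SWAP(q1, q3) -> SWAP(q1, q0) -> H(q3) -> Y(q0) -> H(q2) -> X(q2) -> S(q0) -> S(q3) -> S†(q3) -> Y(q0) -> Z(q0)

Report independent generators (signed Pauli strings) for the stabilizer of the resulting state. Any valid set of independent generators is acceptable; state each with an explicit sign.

One valid set of independent stabilizer generators is +IIXI, -IIIX, +ZIII, +IZII (any independent generating set of the same group is equally correct). Key observation: gates 16-17 undo each other exactly, leaving only the rest of the circuit to track.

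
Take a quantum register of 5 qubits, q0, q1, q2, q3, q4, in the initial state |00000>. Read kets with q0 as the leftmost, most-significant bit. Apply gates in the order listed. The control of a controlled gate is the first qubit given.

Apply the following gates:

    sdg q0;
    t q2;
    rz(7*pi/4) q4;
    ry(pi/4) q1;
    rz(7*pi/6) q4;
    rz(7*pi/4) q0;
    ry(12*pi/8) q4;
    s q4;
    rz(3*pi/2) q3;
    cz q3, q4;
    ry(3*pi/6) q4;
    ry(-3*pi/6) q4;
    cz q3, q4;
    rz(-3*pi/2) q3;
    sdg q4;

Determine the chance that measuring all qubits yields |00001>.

The probability of measuring |00001> is sqrt(2)/8 + 1/4. Key observation: gates 8-15 undo each other exactly, leaving only the rest of the circuit to track.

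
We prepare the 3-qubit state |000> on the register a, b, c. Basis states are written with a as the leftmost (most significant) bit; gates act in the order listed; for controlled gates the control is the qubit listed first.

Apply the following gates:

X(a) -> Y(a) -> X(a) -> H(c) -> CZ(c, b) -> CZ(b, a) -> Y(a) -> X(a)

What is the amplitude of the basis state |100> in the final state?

The final state's coefficient on |100> equals -sqrt(2)/2.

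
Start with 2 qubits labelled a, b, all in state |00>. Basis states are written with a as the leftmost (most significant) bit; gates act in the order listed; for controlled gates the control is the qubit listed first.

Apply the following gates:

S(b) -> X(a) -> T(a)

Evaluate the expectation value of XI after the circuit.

In the final state, XI has expectation 0.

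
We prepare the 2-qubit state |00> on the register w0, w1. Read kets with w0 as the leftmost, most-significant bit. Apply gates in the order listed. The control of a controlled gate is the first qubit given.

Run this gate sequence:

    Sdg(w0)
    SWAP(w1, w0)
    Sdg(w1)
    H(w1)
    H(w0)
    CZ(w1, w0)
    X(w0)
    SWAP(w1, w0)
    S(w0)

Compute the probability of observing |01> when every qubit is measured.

The probability of measuring |01> is 1/4.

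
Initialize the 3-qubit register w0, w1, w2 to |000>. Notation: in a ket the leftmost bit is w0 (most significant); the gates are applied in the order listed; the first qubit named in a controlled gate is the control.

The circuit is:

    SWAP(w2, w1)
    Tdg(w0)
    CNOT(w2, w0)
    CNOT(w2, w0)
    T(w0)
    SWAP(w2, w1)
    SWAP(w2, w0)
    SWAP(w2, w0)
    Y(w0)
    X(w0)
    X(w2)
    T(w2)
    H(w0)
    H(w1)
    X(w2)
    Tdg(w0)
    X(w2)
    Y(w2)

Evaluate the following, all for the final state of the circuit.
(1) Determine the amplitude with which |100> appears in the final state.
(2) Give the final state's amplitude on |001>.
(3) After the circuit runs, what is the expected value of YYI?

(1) The amplitude on |100> is 1/2. Key observation: steps 1-6 multiply out to the identity, so the circuit reduces to the remaining gates.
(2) The final state's coefficient on |001> equals 0.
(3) The expectation value of YYI is 0.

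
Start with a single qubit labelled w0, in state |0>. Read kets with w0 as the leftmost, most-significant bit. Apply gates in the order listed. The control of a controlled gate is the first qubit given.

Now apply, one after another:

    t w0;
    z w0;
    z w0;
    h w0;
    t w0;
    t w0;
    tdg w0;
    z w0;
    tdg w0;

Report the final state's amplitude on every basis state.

After the circuit, the state carries amplitude sqrt(2)/2 on |0>, -sqrt(2)/2 on |1>.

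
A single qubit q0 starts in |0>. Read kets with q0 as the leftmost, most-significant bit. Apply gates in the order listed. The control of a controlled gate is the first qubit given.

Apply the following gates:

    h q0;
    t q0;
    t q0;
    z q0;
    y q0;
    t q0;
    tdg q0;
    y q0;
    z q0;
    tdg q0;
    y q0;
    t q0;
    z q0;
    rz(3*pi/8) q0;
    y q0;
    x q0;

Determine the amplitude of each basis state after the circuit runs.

The resulting statevector has amplitude sqrt(2)*exp(I*pi/16)/2 on |0>, -sqrt(2)*exp(7*I*pi/16)/2 on |1>. Key observation: gates 3-10 undo each other exactly, leaving only the rest of the circuit to track.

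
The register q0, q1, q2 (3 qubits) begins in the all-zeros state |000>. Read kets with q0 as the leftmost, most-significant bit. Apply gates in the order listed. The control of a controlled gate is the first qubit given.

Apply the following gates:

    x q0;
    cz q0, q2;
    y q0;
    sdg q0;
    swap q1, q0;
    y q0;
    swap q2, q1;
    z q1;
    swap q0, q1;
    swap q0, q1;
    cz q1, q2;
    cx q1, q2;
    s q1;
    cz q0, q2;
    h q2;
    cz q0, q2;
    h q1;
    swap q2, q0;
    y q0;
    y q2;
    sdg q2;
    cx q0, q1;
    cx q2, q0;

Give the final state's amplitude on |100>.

The amplitude on |100> is 1/2.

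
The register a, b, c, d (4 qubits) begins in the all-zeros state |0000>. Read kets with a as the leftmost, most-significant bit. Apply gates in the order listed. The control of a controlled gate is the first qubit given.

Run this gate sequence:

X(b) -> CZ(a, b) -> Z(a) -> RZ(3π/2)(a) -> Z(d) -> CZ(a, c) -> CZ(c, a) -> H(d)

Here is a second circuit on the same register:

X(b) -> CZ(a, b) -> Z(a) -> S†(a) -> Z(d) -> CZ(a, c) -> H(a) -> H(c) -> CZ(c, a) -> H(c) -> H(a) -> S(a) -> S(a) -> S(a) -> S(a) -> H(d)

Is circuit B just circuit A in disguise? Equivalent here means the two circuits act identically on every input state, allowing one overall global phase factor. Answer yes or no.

No — the two circuits implement different unitaries, even allowing a global phase.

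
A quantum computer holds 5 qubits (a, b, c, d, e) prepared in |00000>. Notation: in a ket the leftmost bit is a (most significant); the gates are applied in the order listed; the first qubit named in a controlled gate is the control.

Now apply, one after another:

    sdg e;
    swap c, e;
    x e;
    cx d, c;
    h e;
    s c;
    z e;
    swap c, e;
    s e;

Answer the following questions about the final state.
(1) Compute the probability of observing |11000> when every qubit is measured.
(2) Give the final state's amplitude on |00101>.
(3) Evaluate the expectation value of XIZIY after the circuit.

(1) The probability of measuring |11000> is 0.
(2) The final state's coefficient on |00101> equals 0.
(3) In the final state, XIZIY has expectation 0.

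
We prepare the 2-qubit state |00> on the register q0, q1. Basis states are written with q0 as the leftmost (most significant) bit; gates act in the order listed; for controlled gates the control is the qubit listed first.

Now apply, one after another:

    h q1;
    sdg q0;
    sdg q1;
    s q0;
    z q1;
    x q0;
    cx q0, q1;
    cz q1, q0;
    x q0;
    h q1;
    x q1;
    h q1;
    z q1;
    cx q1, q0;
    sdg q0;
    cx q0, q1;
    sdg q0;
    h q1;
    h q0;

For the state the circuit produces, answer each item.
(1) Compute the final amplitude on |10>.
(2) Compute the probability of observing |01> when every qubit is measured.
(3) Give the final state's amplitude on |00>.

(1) The amplitude on |10> is sqrt(2)*(-1 + I)/4. Key observation: the block from step 10 through step 13 cancels to the identity and can be dropped.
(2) A full measurement returns |01> with probability 1/4.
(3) |00> carries amplitude sqrt(2)*(1 + I)/4 in the final state.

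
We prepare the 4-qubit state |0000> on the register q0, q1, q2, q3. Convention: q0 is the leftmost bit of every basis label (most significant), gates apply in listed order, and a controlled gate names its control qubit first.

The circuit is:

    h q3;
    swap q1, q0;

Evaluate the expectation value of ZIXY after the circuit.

The expectation value of ZIXY is 0.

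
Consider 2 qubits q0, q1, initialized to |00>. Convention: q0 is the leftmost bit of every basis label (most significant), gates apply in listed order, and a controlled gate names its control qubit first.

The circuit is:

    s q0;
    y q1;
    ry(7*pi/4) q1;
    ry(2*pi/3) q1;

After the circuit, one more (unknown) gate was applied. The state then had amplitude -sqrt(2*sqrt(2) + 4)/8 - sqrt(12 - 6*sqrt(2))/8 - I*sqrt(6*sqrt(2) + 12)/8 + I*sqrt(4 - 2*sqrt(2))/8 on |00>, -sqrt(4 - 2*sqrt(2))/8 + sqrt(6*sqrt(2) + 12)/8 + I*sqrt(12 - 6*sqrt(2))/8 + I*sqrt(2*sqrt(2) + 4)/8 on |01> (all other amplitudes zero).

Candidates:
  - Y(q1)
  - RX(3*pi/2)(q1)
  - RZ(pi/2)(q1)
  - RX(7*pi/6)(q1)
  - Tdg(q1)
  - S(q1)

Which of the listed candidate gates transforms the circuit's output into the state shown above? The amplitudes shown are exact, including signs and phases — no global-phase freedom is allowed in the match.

It was RX(3*pi/2)(q1) that produced the state shown.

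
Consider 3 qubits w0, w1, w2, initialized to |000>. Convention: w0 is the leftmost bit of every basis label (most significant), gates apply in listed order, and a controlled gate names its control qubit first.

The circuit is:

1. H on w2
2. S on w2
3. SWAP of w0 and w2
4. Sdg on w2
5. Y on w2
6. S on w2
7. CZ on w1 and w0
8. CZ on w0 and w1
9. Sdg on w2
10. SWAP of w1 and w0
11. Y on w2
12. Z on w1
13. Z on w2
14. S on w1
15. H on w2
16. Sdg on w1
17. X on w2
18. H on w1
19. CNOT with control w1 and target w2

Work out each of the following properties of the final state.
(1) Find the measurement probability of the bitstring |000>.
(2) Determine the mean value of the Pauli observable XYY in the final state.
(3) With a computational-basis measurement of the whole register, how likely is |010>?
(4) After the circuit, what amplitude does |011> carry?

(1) The probability of measuring |000> is 1/4.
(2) The observable XYY averages to 0.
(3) The probability of measuring |010> is 1/4.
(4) |011> carries amplitude sqrt(2)*(1 + I)/4 in the final state.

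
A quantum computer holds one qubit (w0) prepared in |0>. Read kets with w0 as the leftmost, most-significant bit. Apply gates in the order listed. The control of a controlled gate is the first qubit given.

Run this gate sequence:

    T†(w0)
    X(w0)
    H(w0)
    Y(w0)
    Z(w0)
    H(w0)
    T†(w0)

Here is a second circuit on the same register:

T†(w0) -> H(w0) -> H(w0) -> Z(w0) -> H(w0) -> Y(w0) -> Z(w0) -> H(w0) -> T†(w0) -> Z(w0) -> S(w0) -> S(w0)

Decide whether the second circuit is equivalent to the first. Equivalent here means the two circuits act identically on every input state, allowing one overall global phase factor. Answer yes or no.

No, they are not equivalent — no single phase factor reconciles the two unitaries.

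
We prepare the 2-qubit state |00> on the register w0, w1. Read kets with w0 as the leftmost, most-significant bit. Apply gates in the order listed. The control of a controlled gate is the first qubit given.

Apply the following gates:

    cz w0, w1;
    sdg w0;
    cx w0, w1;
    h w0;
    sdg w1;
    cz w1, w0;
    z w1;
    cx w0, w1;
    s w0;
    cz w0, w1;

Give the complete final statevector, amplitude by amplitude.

The final amplitudes are sqrt(2)/2 on |00>, 0 on |01>, 0 on |10>, -sqrt(2)*I/2 on |11>.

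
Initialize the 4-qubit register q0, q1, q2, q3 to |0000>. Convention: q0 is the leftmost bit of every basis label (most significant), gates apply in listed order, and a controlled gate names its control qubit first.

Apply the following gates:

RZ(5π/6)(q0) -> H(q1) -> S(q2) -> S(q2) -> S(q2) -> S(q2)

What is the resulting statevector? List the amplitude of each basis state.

The resulting statevector has amplitude -sqrt(2)*exp(7*I*pi/12)/2 on |0000>, -sqrt(2)*exp(7*I*pi/12)/2 on |0100>, and 0 on every other basis state.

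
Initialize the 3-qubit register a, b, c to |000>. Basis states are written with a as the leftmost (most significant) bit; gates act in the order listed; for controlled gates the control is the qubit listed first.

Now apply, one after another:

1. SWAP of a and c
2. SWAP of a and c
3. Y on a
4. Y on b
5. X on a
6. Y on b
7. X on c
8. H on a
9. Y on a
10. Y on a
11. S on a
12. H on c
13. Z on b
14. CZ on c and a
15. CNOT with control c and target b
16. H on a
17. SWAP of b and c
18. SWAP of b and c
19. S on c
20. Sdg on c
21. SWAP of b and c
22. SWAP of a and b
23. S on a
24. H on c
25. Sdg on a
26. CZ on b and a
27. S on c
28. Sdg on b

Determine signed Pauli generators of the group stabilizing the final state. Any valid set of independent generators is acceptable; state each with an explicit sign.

The stabilizer group can be generated by +YIZ, -IXI, +ZIY, among other valid generating sets.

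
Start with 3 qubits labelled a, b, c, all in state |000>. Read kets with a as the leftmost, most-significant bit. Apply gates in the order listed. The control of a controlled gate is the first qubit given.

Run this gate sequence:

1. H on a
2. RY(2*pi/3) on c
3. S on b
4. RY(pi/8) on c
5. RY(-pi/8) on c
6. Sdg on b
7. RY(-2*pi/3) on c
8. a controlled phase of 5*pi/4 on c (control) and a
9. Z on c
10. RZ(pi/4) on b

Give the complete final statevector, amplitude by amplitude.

The final amplitudes are -sqrt(2)*exp(7*I*pi/8)/2 on |000>, -sqrt(2)*exp(7*I*pi/8)/2 on |100>, and 0 on every other basis state.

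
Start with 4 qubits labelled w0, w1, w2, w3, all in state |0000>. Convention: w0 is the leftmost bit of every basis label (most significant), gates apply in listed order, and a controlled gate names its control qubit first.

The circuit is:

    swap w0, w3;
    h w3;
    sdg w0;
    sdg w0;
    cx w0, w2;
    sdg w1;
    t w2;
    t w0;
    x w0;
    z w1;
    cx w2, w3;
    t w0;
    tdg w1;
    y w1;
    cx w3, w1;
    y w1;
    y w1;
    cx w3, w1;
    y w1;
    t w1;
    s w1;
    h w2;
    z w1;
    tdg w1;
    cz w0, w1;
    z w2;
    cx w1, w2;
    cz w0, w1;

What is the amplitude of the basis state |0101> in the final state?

The final state's coefficient on |0101> equals 0. Key observation: steps 13-20 multiply out to the identity, so the circuit reduces to the remaining gates.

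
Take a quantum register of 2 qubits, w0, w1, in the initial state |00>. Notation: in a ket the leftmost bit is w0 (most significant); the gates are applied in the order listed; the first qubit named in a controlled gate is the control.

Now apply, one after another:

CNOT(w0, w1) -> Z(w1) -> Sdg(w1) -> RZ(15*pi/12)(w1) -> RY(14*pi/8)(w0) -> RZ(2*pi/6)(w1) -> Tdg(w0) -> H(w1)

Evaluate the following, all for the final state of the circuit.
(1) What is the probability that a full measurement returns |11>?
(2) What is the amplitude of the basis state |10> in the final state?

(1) A full measurement returns |11> with probability 1/4 - sqrt(2)/8.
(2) The final state's coefficient on |10> equals sqrt(4 - 2*sqrt(2))*exp(23*I*pi/24)/4.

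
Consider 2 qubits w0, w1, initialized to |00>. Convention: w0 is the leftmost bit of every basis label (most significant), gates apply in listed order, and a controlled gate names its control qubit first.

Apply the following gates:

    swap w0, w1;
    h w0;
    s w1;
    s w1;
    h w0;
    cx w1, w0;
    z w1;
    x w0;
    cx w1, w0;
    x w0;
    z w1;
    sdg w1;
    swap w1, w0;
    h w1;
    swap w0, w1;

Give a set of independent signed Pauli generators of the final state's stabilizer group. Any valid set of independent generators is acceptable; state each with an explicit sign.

One valid set of independent stabilizer generators is +XI, +IZ (any independent generating set of the same group is equally correct).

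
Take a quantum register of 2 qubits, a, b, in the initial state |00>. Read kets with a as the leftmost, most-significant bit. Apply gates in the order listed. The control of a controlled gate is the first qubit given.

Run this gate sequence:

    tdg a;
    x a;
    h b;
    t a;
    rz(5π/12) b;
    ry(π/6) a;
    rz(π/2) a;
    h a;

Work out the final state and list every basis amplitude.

The resulting statevector has amplitude (-sqrt(2) + sqrt(6) - I*(sqrt(2) + sqrt(6)))*exp(19*I*pi/24)/8 on |00>, (-sqrt(6) + sqrt(2) + sqrt(2)*I + sqrt(6)*I)*exp(5*I*pi/24)/8 on |01>, (-sqrt(2) + sqrt(6) + I*(sqrt(2) + sqrt(6)))*exp(19*I*pi/24)/8 on |10>, (-sqrt(6) + sqrt(2) - sqrt(6)*I - sqrt(2)*I)*exp(5*I*pi/24)/8 on |11>.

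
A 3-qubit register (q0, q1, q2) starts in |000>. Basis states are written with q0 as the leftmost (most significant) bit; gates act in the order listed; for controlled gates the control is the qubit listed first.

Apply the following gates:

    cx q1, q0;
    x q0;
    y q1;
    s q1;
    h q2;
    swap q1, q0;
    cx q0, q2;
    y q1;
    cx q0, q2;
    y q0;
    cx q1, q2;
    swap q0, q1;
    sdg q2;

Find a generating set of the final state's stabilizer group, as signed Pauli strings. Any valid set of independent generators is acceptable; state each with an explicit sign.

The final state is stabilized by the group generated by -IIY, +ZII, +IZI; other independent generating sets are equally valid.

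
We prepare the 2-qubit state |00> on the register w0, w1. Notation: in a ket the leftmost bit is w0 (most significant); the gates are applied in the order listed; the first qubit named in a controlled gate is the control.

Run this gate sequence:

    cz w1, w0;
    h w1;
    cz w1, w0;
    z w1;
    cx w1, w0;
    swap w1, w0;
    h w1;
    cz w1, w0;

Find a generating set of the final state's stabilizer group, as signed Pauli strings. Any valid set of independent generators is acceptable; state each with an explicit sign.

The final state is stabilized by the group generated by -XI, +IX; other independent generating sets are equally valid.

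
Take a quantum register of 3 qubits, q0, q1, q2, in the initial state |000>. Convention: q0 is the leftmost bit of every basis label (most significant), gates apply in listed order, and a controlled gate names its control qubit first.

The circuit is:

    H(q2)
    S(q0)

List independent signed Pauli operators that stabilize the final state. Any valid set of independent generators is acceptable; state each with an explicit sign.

The stabilizer group can be generated by +IIX, +ZII, +IZI, among other valid generating sets.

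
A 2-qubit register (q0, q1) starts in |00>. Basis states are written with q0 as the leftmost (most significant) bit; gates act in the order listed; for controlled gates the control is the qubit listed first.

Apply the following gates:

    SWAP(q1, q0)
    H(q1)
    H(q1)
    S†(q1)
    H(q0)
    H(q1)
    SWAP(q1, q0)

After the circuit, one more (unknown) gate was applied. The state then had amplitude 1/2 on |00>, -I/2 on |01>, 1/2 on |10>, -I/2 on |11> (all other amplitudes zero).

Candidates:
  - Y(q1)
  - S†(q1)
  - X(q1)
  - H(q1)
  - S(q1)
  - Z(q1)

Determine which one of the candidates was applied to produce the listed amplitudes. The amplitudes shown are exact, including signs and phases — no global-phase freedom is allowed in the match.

The applied gate was S†(q1).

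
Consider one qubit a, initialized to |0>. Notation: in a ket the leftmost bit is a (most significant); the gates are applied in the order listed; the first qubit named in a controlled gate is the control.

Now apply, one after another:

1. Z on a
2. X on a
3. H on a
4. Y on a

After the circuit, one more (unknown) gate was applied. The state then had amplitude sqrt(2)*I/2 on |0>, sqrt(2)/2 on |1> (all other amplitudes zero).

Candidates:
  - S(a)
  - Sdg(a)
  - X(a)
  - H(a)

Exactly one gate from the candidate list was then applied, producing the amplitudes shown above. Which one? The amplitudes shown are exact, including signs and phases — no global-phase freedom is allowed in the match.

It was Sdg(a) that produced the state shown.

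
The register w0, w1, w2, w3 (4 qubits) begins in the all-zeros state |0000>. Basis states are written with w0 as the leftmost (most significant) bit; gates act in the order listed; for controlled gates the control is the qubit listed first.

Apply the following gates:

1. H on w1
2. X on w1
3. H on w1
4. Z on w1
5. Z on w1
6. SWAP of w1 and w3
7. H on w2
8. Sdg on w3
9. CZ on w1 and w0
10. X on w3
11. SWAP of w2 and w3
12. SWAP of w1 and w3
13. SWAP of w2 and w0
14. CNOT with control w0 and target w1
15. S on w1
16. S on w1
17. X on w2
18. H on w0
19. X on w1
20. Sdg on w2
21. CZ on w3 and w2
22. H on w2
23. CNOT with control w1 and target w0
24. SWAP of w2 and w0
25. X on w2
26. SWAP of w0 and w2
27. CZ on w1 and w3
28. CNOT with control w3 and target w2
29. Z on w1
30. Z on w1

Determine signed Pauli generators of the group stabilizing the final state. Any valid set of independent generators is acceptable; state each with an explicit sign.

The final state is stabilized by the group generated by -XIII, +IXII, -IIXI, +IIIZ; other independent generating sets are equally valid. Key observation: gates 1-4 undo each other exactly, leaving only the rest of the circuit to track.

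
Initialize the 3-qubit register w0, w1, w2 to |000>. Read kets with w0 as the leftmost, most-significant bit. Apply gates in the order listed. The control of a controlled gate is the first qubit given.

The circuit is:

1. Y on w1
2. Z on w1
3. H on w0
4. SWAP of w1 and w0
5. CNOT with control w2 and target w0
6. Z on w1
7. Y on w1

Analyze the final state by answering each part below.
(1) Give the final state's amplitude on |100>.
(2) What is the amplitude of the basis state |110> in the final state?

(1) |100> carries amplitude sqrt(2)/2 in the final state.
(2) The amplitude on |110> is sqrt(2)/2.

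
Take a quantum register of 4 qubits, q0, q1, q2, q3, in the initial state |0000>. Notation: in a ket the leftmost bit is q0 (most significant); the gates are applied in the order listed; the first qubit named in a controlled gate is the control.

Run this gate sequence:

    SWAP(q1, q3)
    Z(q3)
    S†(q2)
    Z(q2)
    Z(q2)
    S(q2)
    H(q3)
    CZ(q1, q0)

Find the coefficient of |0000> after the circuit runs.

The final state's coefficient on |0000> equals sqrt(2)/2. Key observation: the block from step 3 through step 6 cancels to the identity and can be dropped.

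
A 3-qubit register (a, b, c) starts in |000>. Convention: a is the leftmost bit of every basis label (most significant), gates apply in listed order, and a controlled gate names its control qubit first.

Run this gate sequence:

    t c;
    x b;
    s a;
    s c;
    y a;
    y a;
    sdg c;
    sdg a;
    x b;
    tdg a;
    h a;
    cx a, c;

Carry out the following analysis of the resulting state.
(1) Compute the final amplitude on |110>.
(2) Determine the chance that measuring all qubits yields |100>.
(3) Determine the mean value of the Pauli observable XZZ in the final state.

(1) The amplitude on |110> is 0. Key observation: gates 2-9 undo each other exactly, leaving only the rest of the circuit to track.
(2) The probability of measuring |100> is 0.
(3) The observable XZZ averages to 0.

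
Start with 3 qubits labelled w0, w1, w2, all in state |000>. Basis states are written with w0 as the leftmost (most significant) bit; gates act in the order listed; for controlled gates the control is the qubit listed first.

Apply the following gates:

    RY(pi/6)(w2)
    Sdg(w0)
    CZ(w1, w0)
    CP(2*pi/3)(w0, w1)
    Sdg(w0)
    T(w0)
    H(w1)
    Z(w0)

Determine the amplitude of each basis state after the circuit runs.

The final amplitudes are 1/4 + sqrt(3)/4 on |000>, -1/4 + sqrt(3)/4 on |001>, 1/4 + sqrt(3)/4 on |010>, -1/4 + sqrt(3)/4 on |011>, 0 on |100>, 0 on |101>, 0 on |110>, 0 on |111>.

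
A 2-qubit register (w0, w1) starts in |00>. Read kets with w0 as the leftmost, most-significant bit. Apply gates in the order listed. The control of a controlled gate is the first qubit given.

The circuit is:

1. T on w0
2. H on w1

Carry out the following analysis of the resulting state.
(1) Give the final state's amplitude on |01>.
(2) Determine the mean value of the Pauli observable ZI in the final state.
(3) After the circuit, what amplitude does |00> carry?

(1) |01> carries amplitude sqrt(2)/2 in the final state.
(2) In the final state, ZI has expectation 1.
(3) The amplitude on |00> is sqrt(2)/2.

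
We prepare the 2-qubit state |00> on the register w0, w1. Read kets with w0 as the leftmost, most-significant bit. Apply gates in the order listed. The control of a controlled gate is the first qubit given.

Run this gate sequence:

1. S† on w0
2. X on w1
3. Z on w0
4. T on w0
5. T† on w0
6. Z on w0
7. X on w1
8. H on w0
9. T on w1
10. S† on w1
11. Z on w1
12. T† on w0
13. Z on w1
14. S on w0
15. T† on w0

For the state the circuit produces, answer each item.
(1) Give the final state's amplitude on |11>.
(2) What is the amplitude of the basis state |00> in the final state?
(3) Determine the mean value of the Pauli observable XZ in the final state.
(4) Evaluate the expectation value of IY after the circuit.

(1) The amplitude on |11> is 0. Key observation: gates 2-7 undo each other exactly, leaving only the rest of the circuit to track.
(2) The amplitude on |00> is sqrt(2)/2.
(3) In the final state, XZ has expectation 1.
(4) In the final state, IY has expectation 0.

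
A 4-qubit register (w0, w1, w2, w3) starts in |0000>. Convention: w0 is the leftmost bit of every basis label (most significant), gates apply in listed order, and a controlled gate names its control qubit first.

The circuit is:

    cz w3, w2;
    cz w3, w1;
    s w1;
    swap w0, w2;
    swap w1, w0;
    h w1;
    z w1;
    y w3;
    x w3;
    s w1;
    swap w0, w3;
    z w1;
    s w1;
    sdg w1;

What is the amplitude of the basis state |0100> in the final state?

The final state's coefficient on |0100> equals -sqrt(2)/2. Key observation: the block from step 13 through step 14 cancels to the identity and can be dropped.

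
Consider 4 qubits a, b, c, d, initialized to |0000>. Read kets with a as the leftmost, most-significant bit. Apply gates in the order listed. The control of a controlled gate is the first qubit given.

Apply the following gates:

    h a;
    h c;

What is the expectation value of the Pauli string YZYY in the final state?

In the final state, YZYY has expectation 0.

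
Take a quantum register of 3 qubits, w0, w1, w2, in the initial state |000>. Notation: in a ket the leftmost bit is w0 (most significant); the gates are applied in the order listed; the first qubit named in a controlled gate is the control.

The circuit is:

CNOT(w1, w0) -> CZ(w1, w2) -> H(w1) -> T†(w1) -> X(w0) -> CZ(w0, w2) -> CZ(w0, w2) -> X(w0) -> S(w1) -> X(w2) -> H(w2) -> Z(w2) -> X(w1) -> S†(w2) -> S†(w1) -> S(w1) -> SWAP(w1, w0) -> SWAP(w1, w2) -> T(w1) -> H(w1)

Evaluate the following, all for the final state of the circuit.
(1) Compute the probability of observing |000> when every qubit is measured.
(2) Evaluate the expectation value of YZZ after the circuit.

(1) Outcome |000> occurs with probability sqrt(2)/8 + 1/4. Key observation: the block from step 5 through step 8 cancels to the identity and can be dropped.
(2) The observable YZZ averages to -1/2.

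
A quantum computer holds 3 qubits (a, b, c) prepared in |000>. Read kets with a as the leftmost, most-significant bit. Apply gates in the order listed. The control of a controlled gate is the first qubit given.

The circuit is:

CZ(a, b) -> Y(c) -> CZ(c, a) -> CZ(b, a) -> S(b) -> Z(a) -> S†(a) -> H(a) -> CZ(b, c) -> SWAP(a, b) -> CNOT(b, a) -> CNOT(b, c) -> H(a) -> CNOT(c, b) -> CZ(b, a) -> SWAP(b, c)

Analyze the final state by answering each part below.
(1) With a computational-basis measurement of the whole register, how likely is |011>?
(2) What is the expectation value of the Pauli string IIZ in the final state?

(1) The probability of measuring |011> is 1/4.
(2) In the final state, IIZ has expectation -1.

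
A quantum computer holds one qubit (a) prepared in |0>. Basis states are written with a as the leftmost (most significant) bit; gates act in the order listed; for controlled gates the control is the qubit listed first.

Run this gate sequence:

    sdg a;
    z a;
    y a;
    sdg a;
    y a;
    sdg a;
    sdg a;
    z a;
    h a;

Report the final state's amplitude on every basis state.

The resulting statevector has amplitude -sqrt(2)*I/2 on |0>, -sqrt(2)*I/2 on |1>.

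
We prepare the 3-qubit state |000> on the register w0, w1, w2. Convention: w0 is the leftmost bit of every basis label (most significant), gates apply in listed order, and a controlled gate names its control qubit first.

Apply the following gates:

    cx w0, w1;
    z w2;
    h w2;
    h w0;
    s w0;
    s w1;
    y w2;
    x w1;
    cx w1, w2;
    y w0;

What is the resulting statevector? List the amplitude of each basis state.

The resulting statevector has amplitude 0 on |000>, 0 on |001>, I/2 on |010>, -I/2 on |011>, 0 on |100>, 0 on |101>, -1/2 on |110>, 1/2 on |111>.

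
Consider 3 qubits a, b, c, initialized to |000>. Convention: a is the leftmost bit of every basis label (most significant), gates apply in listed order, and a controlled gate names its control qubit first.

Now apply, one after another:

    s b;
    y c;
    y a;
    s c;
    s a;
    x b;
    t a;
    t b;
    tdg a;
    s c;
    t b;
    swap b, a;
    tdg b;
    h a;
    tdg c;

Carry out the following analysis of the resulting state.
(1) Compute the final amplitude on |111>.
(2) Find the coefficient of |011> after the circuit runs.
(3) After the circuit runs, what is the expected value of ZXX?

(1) The amplitude on |111> is -sqrt(2)*I/2.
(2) The amplitude on |011> is sqrt(2)*I/2.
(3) The expectation value of ZXX is 0.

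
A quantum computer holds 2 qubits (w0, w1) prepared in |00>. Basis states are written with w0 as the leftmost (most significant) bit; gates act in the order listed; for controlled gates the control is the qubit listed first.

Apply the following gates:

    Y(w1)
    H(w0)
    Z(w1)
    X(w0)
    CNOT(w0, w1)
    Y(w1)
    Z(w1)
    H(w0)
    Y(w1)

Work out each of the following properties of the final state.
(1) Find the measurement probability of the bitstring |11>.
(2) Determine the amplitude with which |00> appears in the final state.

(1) Outcome |11> occurs with probability 1/4.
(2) The final state's coefficient on |00> equals I/2.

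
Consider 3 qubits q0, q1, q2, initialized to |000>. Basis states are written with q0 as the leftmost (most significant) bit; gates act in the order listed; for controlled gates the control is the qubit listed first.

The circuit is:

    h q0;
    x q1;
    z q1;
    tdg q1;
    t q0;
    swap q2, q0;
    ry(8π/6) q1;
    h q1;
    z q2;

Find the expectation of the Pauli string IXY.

In the final state, IXY has expectation -sqrt(2)/4.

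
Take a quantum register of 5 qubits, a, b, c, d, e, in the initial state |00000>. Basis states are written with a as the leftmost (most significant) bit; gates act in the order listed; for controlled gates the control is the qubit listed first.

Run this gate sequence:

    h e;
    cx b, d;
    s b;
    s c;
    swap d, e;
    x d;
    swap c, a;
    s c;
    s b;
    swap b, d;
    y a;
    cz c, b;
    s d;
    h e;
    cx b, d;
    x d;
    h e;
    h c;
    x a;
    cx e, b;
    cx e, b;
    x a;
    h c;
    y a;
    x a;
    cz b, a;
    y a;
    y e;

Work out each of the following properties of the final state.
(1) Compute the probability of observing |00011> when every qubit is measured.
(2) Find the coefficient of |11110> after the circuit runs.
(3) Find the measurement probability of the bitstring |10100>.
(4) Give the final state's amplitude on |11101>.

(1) The probability of measuring |00011> is 1/2.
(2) The final state's coefficient on |11110> equals 0.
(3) Outcome |10100> occurs with probability 0.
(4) |11101> carries amplitude 0 in the final state.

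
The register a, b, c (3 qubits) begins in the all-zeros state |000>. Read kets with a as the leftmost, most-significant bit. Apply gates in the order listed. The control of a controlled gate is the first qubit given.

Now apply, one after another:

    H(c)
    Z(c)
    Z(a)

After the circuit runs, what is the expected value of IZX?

The observable IZX averages to -1.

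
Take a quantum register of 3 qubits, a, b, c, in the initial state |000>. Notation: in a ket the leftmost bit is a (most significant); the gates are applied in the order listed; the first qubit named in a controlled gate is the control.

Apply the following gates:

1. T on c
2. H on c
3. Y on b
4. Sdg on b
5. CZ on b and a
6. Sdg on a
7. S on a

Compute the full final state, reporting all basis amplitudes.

The final amplitudes are sqrt(2)/2 on |010>, sqrt(2)/2 on |011>, and 0 on every other basis state.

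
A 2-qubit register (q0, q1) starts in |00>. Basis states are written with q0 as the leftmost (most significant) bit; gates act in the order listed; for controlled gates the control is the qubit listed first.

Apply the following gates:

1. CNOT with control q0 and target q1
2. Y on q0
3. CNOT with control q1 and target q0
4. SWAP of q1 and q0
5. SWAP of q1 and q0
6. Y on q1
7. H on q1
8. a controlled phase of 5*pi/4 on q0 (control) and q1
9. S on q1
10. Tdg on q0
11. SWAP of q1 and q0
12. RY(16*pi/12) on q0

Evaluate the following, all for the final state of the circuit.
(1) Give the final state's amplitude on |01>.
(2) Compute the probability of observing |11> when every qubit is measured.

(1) The final state's coefficient on |01> equals -sqrt(2)*exp(3*I*pi/4)/4 + sqrt(6)*I/4.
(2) Outcome |11> occurs with probability sqrt(6)/8 + 1/2.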